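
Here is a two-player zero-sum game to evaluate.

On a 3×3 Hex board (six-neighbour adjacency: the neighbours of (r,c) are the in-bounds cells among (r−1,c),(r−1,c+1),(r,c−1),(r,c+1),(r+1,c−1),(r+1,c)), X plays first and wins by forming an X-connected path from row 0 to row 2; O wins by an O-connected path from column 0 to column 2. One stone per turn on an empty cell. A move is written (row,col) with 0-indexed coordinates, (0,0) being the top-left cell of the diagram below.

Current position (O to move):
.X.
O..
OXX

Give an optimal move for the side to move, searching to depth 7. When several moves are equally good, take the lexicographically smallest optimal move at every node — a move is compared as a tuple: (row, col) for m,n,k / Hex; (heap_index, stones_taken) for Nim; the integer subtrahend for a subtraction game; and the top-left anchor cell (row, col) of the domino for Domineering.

p1 O@[.X./O../OXX]: (0,0)[OX./O../OXX]-1 (0,2)[.XO/O../OXX]-1 (1,1)[.X./OO./OXX]+1* (1,2)[.X./O.O/OXX]-1
p2 X@[.X./OO./OXX]: (0,0)[XX./OO./OXX]-1* (0,2)[.XX/OO./OXX]-1 (1,2)[.X./OOX/OXX]-1
p3 O@[XX./OO./OXX]: (0,2)[XXO/OO./OXX]+1* (1,2)[XX./OOO/OXX]+1
p4 X@[XXO/OO./OXX] terminal -1; root [.X./O../OXX] d7

O's best at [.X./O../OXX]: (1,1)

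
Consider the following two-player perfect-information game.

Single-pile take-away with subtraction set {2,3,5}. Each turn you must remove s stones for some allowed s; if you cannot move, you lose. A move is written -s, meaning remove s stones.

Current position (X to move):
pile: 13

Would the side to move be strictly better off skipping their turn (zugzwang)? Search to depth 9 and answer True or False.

ply 1, X at 13 | -2=-1→11; -3=-1→10; -5=+1→8*
ply 2, O at 8 | -2=-1→6*; -3=-1→5; -5=-1→3
ply 3, X at 6 | -2=-1→4; -3=-1→3; -5=+1→1*
ply 4: 1 is terminal -1 (O); from 13 depth 9
suppose X passes — search the same position with O to move:
pass> ply 1, O at 13 | -2=-1→11; -3=-1→10; -5=+1→8*
pass> ply 2, X at 8 | -2=-1→6*; -3=-1→5; -5=-1→3
pass> ply 3, O at 6 | -2=-1→4; -3=-1→3; -5=+1→1*
pass> ply 4: 1 is terminal -1 (X); from 13 depth 9
for X: play +1, pass -1

zugzwang(13, X) = False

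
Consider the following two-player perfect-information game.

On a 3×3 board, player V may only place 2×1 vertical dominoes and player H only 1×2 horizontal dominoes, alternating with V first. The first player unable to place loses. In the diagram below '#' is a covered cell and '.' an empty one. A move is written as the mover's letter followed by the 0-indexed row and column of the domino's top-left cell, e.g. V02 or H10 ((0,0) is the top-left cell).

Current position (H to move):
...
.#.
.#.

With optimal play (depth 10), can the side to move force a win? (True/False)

H winning at [.../.#./.#.]: False

[.../.#./.#.] H move#1: H00:-1/##./.#./.#.*, H01:-1/.##/.#./.#.
[##./.#./.#.] V move#2: V02:+1/###/.##/.#.*, V10:+1/##./##./##., V12:+1/##./.##/.##
[###/.##/.#.] end (terminal -1, H#3); searched .../.#./.#. to 10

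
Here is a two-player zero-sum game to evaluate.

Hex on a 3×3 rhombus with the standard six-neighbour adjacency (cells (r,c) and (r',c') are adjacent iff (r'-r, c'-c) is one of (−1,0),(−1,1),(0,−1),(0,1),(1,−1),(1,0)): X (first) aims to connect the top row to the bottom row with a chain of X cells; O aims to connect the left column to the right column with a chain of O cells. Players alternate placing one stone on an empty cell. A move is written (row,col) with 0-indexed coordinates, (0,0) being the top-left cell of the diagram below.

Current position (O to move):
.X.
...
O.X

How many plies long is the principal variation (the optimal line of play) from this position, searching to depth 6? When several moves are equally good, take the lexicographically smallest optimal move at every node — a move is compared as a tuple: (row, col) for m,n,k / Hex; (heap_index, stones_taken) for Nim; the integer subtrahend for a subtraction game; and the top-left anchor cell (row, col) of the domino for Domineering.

PV length from [.X./.../O.X]: 3 plies

ply 1, O at .X./.../O.X | (0,0)=-1→OX./.../O.X; (0,2)=-1→.XO/.../O.X; (1,0)=-1→.X./O../O.X; (1,1)=+1→.X./.O./O.X*; (1,2)=+1→.X./..O/O.X; (2,1)=-1→.X./.../OOX
ply 2, X at .X./.O./O.X | (0,0)=-1→XX./.O./O.X*; (0,2)=-1→.XX/.O./O.X; (1,0)=-1→.X./XO./O.X; (1,2)=-1→.X./.OX/O.X; (2,1)=-1→.X./.O./OXX
ply 3, O at XX./.O./O.X | (0,2)=+1→XXO/.O./O.X*; (1,0)=+1→XX./OO./O.X; (1,2)=+1→XX./.OO/O.X; (2,1)=+1→XX./.O./OOX
ply 4: XXO/.O./O.X is terminal -1 (X); from .X./.../O.X depth 6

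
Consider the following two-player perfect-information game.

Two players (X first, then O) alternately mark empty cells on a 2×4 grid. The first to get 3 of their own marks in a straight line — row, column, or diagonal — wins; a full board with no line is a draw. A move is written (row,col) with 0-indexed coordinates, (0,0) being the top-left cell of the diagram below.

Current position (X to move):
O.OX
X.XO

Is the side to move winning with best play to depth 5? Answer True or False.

X winning at [O.OX/X.XO]: True

ply 1, X at O.OX/X.XO | (0,1)=+0→OXOX/X.XO; (1,1)=+1→O.OX/XXXO*
ply 2: O.OX/XXXO is terminal -1 (O); from O.OX/X.XO depth 5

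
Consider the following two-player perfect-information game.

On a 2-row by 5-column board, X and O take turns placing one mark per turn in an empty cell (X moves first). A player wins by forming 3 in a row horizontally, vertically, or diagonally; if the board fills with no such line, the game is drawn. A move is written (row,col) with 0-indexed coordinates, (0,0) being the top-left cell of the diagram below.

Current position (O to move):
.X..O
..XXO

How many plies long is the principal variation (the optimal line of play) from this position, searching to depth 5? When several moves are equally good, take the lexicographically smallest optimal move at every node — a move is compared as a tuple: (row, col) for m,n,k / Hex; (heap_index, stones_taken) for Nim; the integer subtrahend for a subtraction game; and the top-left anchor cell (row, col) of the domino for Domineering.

PV length from [.X..O/..XXO]: 4 plies

ply 1, O at .X..O/..XXO | (0,0)=-1→OX..O/..XXO*; (0,2)=-1→.XO.O/..XXO; (0,3)=-1→.X.OO/..XXO; (1,0)=-1→.X..O/O.XXO; (1,1)=-1→.X..O/.OXXO
ply 2, X at OX..O/..XXO | (0,2)=+1→OXX.O/..XXO*; (0,3)=+1→OX.XO/..XXO; (1,0)=+0→OX..O/X.XXO; (1,1)=+1→OX..O/.XXXO
ply 3, O at OXX.O/..XXO | (0,3)=-1→OXXOO/..XXO*; (1,0)=-1→OXX.O/O.XXO; (1,1)=-1→OXX.O/.OXXO
ply 4, X at OXXOO/..XXO | (1,0)=+0→OXXOO/X.XXO; (1,1)=+1→OXXOO/.XXXO*
ply 5: OXXOO/.XXXO is terminal -1 (O); from .X..O/..XXO depth 5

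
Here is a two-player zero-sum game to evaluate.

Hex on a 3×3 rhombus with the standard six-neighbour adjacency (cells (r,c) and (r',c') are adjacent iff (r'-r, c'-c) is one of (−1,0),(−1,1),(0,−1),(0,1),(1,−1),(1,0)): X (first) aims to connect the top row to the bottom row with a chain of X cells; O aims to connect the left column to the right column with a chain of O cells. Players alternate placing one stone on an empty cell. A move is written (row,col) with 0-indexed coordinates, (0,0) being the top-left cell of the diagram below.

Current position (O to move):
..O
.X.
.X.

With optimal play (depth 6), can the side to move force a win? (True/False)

O winning at [..O/.X./.X.]: True

p1 O@[..O/.X./.X.]: (0,0)[O.O/.X./.X.]-1 (0,1)[.OO/.X./.X.]+1* (1,0)[..O/OX./.X.]-1 (1,2)[..O/.XO/.X.]-1 (2,0)[..O/.X./OX.]-1 (2,2)[..O/.X./.XO]-1
p2 X@[.OO/.X./.X.]: (0,0)[XOO/.X./.X.]-1* (1,0)[.OO/XX./.X.]-1 (1,2)[.OO/.XX/.X.]-1 (2,0)[.OO/.X./XX.]-1 (2,2)[.OO/.X./.XX]-1
p3 O@[XOO/.X./.X.]: (1,0)[XOO/OX./.X.]+1* (1,2)[XOO/.XO/.X.]-1 (2,0)[XOO/.X./OX.]-1 (2,2)[XOO/.X./.XO]-1
p4 X@[XOO/OX./.X.] terminal -1; root [..O/.X./.X.] d6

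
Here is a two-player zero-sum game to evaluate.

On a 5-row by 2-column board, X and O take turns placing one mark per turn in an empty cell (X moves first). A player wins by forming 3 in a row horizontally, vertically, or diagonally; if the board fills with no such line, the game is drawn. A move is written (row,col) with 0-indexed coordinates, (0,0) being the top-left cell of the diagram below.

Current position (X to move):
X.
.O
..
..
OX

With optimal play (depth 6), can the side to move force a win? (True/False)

X winning at [X./.O/../../OX]: False

p1 X@[X./.O/../../OX]: (0,1)[XX/.O/../../OX]+0* (1,0)[X./XO/../../OX]-1 (2,0)[X./.O/X./../OX]+0 (2,1)[X./.O/.X/../OX]+0 (3,0)[X./.O/../X./OX]-1 (3,1)[X./.O/../.X/OX]+0
p2 O@[XX/.O/../../OX]: (1,0)[XX/OO/../../OX]+0* (2,0)[XX/.O/O./../OX]+0 (2,1)[XX/.O/.O/../OX]+0 (3,0)[XX/.O/../O./OX]+0 (3,1)[XX/.O/../.O/OX]+0
p3 X@[XX/OO/../../OX]: (2,0)[XX/OO/X./../OX]+0* (2,1)[XX/OO/.X/../OX]+0 (3,0)[XX/OO/../X./OX]+0 (3,1)[XX/OO/../.X/OX]+0
p4 O@[XX/OO/X./../OX]: (2,1)[XX/OO/XO/../OX]+0* (3,0)[XX/OO/X./O./OX]+0 (3,1)[XX/OO/X./.O/OX]+0
p5 X@[XX/OO/XO/../OX]: (3,0)[XX/OO/XO/X./OX]-1 (3,1)[XX/OO/XO/.X/OX]+0*
p6 O@[XX/OO/XO/.X/OX]: (3,0)[XX/OO/XO/OX/OX]+0*
p7 X@[XX/OO/XO/OX/OX] terminal +0; root [X./.O/../../OX] d6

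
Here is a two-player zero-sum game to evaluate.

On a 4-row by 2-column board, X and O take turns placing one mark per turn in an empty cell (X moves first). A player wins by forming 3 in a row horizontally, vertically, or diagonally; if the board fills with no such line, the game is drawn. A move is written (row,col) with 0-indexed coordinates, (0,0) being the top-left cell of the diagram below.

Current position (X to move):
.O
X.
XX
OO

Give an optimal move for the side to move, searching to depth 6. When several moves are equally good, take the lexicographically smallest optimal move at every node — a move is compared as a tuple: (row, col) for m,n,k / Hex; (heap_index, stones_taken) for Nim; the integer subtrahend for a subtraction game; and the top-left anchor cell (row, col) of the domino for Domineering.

X's best at [.O/X./XX/OO]: (0,0)

[.O/X./XX/OO] X move#1: (0,0):+1/XO/X./XX/OO*, (1,1):+0/.O/XX/XX/OO
[XO/X./XX/OO] end (terminal -1, O#2); searched .O/X./XX/OO to 6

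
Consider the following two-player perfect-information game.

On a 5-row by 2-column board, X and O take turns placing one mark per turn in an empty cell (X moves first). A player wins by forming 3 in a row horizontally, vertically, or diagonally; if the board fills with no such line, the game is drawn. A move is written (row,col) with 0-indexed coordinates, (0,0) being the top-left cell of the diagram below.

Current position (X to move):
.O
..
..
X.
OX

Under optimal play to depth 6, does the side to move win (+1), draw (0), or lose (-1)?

ply 1, X at .O/../../X./OX | (0,0)=+0→XO/../../X./OX*; (1,0)=+0→.O/X./../X./OX; (1,1)=+0→.O/.X/../X./OX; (2,0)=+0→.O/../X./X./OX; (2,1)=+0→.O/../.X/X./OX; (3,1)=+0→.O/../../XX/OX
ply 2, O at XO/../../X./OX | (1,0)=+0→XO/O./../X./OX*; (1,1)=+0→XO/.O/../X./OX; (2,0)=+0→XO/../O./X./OX; (2,1)=+0→XO/../.O/X./OX; (3,1)=+0→XO/../../XO/OX
ply 3, X at XO/O./../X./OX | (1,1)=+0→XO/OX/../X./OX*; (2,0)=+0→XO/O./X./X./OX; (2,1)=+0→XO/O./.X/X./OX; (3,1)=+0→XO/O./../XX/OX
ply 4, O at XO/OX/../X./OX | (2,0)=+0→XO/OX/O./X./OX*; (2,1)=+0→XO/OX/.O/X./OX; (3,1)=+0→XO/OX/../XO/OX
ply 5, X at XO/OX/O./X./OX | (2,1)=+0→XO/OX/OX/X./OX*; (3,1)=+0→XO/OX/O./XX/OX
ply 6, O at XO/OX/OX/X./OX | (3,1)=+0→XO/OX/OX/XO/OX*
ply 7: XO/OX/OX/XO/OX is terminal +0 (X); from .O/../../X./OX depth 6

value(.O/../../X./OX, X) = 0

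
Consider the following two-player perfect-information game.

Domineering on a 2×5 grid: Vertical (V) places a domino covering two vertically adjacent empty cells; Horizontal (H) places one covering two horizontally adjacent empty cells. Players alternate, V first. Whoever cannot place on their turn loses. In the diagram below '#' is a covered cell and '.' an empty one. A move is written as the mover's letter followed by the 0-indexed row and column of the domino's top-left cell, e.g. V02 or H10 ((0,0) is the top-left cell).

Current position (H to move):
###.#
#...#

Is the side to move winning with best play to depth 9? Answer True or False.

[###.#/#...#] H move#1: H11:-1/###.#/###.#, H12:+1/###.#/#.###*
[###.#/#.###] end (terminal -1, V#2); searched ###.#/#...# to 9

H winning at [###.#/#...#]: True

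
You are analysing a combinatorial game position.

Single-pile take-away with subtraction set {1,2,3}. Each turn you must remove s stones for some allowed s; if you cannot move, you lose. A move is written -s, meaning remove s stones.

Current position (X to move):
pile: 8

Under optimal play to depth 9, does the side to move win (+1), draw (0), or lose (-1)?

p1 X@[8]: -1[7]-1* -2[6]-1 -3[5]-1
p2 O@[7]: -1[6]-1 -2[5]-1 -3[4]+1*
p3 X@[4]: -1[3]-1* -2[2]-1 -3[1]-1
p4 O@[3]: -1[2]-1 -2[1]-1 -3[0]+1*
p5 X@[0] terminal -1; root [8] d9

value(8, X) = -1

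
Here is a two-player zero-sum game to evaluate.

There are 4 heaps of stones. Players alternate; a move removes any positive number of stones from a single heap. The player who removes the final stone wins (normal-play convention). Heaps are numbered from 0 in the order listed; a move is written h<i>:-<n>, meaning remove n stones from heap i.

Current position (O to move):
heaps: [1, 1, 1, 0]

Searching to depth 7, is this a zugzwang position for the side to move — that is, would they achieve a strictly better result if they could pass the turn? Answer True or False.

zugzwang((1,1,1,0), O) = False

ply 1, O at (1,1,1,0) | h0:-1=+1→(0,1,1,0)*; h1:-1=+1→(1,0,1,0); h2:-1=+1→(1,1,0,0)
ply 2, X at (0,1,1,0) | h1:-1=-1→(0,0,1,0)*; h2:-1=-1→(0,1,0,0)
ply 3, O at (0,0,1,0) | h2:-1=+1→(0,0,0,0)*
ply 4: (0,0,0,0) is terminal -1 (X); from (1,1,1,0) depth 7
pass branch (X moves first from the same position):
  | ply 1, X at (1,1,1,0) | h0:-1=+1→(0,1,1,0)*; h1:-1=+1→(1,0,1,0); h2:-1=+1→(1,1,0,0)
  | ply 2, O at (0,1,1,0) | h1:-1=-1→(0,0,1,0)*; h2:-1=-1→(0,1,0,0)
  | ply 3, X at (0,0,1,0) | h2:-1=+1→(0,0,0,0)*
  | ply 4: (0,0,0,0) is terminal -1 (O); from (1,1,1,0) depth 7
O moving scores +1; O passing scores -1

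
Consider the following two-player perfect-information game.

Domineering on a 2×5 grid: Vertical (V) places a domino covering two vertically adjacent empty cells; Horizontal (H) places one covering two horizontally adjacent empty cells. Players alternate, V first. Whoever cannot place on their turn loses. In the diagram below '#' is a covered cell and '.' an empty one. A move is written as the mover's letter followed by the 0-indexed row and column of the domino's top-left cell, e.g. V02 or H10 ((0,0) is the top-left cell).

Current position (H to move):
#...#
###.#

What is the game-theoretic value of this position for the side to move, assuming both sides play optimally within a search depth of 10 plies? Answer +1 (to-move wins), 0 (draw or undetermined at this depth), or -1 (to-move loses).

ply 1, H at #...#/###.# | H01=-1→###.#/###.#; H02=+1→#.###/###.#*
ply 2: #.###/###.# is terminal -1 (V); from #...#/###.# depth 10

value(#...#/###.#, H) = +1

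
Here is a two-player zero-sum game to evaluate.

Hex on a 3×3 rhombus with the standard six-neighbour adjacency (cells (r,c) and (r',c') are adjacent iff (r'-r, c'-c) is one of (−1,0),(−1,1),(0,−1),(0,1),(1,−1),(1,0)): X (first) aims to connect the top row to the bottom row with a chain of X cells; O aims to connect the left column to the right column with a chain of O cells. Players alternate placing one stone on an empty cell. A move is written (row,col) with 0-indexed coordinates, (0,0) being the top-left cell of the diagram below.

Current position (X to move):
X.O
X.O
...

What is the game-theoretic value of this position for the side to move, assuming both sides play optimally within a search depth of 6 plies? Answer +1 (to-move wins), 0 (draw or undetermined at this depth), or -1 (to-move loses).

[X.O/X.O/...] X move#1: (0,1):-1/XXO/X.O/..., (1,1):+1/X.O/XXO/...*, (2,0):+1/X.O/X.O/X.., (2,1):+1/X.O/X.O/.X., (2,2):-1/X.O/X.O/..X
[X.O/XXO/...] O move#2: (0,1):-1/XOO/XXO/...*, (2,0):-1/X.O/XXO/O.., (2,1):-1/X.O/XXO/.O., (2,2):-1/X.O/XXO/..O
[XOO/XXO/...] X move#3: (2,0):+1/XOO/XXO/X..*, (2,1):+1/XOO/XXO/.X., (2,2):+1/XOO/XXO/..X
[XOO/XXO/X..] end (terminal -1, O#4); searched X.O/X.O/... to 6

value(X.O/X.O/..., X) = +1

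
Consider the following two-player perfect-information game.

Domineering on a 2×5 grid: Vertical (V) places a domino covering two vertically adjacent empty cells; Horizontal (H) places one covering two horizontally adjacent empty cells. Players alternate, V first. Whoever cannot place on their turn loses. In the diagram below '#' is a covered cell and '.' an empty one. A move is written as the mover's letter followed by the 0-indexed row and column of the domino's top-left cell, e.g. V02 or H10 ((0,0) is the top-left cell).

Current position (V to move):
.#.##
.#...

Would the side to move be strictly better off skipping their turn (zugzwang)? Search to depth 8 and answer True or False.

zugzwang(.#.##/.#..., V) = False

ply 1, V at .#.##/.#... | V00=-1→##.##/##...; V02=+1→.####/.##..*
ply 2, H at .####/.##.. | H13=-1→.####/.####*
ply 3, V at .####/.#### | V00=+1→#####/#####*
ply 4: #####/##### is terminal -1 (H); from .#.##/.#... depth 8
suppose V passes — search the same position with H to move:
pass> ply 1, H at .#.##/.#... | H12=-1→.#.##/.###.*; H13=-1→.#.##/.#.##
pass> ply 2, V at .#.##/.###. | V00=+1→##.##/####.*
pass> ply 3: ##.##/####. is terminal -1 (H); from .#.##/.#... depth 8
for V: play +1, pass +1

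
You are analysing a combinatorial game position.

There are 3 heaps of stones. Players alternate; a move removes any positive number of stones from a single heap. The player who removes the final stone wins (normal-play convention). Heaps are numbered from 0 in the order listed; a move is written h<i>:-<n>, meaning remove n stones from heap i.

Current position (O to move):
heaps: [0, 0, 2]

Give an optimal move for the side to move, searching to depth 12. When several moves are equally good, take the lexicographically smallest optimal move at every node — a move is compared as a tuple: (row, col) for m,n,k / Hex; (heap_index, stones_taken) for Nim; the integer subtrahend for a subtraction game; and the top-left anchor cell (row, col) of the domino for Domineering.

p1 O@[(0,0,2)]: h2:-1[(0,0,1)]-1 h2:-2[(0,0,0)]+1*
p2 X@[(0,0,0)] terminal -1; root [(0,0,2)] d12

O's best at [(0,0,2)]: h2:-2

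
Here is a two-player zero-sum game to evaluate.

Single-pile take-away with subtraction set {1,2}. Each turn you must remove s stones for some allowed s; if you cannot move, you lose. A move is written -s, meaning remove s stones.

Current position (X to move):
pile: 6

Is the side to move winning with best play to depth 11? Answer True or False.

[6] X move#1: -1:-1/5*, -2:-1/4
[5] O move#2: -1:-1/4, -2:+1/3*
[3] X move#3: -1:-1/2*, -2:-1/1
[2] O move#4: -1:-1/1, -2:+1/0*
[0] end (terminal -1, X#5); searched 6 to 11

X winning at [6]: False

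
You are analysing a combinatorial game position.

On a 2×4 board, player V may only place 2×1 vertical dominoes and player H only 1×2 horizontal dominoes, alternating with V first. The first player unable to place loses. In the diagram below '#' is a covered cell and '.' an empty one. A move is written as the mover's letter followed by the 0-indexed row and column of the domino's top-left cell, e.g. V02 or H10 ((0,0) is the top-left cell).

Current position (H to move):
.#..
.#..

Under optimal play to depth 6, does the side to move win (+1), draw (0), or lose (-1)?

value(.#../.#.., H) = +1

p1 H@[.#../.#..]: H02[.###/.#..]+1* H12[.#../.###]+1
p2 V@[.###/.#..]: V00[####/##..]-1*
p3 H@[####/##..]: H12[####/####]+1*
p4 V@[####/####] terminal -1; root [.#../.#..] d6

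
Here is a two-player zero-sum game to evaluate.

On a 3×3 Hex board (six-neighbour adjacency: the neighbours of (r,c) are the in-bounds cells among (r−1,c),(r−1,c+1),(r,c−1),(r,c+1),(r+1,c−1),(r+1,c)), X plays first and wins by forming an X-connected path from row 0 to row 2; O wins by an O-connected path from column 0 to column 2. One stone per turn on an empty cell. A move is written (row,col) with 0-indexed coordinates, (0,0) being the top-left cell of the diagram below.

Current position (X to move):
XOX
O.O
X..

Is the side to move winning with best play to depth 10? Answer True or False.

p1 X@[XOX/O.O/X..]: (1,1)[XOX/OXO/X..]+1* (2,1)[XOX/O.O/XX.]-1 (2,2)[XOX/O.O/X.X]-1
p2 O@[XOX/OXO/X..] terminal -1; root [XOX/O.O/X..] d10

X winning at [XOX/O.O/X..]: True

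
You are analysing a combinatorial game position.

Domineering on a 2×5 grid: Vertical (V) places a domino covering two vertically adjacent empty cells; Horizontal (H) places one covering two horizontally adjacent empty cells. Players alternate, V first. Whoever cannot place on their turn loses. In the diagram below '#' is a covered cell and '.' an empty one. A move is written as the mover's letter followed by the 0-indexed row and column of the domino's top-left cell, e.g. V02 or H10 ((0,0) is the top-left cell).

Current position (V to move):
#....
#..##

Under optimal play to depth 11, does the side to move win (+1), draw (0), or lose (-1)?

p1 V@[#..../#..##]: V01[##.../##.##]-1 V02[#.#../#.###]+1*
p2 H@[#.#../#.###]: H03[#.###/#.###]-1*
p3 V@[#.###/#.###]: V01[#####/#####]+1*
p4 H@[#####/#####] terminal -1; root [#..../#..##] d11

value(#..../#..##, V) = +1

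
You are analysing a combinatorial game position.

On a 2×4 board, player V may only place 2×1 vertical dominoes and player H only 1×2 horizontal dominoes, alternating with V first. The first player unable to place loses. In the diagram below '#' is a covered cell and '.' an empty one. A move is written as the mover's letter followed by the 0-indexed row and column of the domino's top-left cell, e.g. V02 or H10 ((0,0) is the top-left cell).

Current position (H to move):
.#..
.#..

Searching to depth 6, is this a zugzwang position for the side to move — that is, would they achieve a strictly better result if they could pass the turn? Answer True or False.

zugzwang(.#../.#.., H) = False

[.#../.#..] H move#1: H02:+1/.###/.#..*, H12:+1/.#../.###
[.###/.#..] V move#2: V00:-1/####/##..*
[####/##..] H move#3: H12:+1/####/####*
[####/####] end (terminal -1, V#4); searched .#../.#.. to 6
suppose H passes — search the same position with V to move:
pass> [.#../.#..] V move#1: V00:-1/##../##.., V02:+1/.##./.##.*, V03:+1/.#.#/.#.#
pass> [.##./.##.] end (terminal -1, H#2); searched .#../.#.. to 6
for H: play +1, pass -1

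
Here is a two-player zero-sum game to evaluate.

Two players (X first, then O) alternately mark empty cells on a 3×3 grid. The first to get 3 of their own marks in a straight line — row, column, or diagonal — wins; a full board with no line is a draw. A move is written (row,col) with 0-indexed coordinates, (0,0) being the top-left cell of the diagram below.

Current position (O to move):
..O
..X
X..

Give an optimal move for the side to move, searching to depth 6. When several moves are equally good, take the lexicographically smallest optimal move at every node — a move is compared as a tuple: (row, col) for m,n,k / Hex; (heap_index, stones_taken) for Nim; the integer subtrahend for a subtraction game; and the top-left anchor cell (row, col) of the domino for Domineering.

p1 O@[..O/..X/X..]: (0,0)[O.O/..X/X..]+0* (0,1)[.OO/..X/X..]-1 (1,0)[..O/O.X/X..]+0 (1,1)[..O/.OX/X..]+0 (2,1)[..O/..X/XO.]-1 (2,2)[..O/..X/X.O]-1
p2 X@[O.O/..X/X..]: (0,1)[OXO/..X/X..]+0* (1,0)[O.O/X.X/X..]-1 (1,1)[O.O/.XX/X..]-1 (2,1)[O.O/..X/XX.]-1 (2,2)[O.O/..X/X.X]-1
p3 O@[OXO/..X/X..]: (1,0)[OXO/O.X/X..]-1 (1,1)[OXO/.OX/X..]+0* (2,1)[OXO/..X/XO.]+0 (2,2)[OXO/..X/X.O]-1
p4 X@[OXO/.OX/X..]: (1,0)[OXO/XOX/X..]-1 (2,1)[OXO/.OX/XX.]-1 (2,2)[OXO/.OX/X.X]+0*
p5 O@[OXO/.OX/X.X]: (1,0)[OXO/OOX/X.X]-1 (2,1)[OXO/.OX/XOX]+0*
p6 X@[OXO/.OX/XOX]: (1,0)[OXO/XOX/XOX]+0*
p7 O@[OXO/XOX/XOX] terminal +0; root [..O/..X/X..] d6

O's best at [..O/..X/X..]: (0,0)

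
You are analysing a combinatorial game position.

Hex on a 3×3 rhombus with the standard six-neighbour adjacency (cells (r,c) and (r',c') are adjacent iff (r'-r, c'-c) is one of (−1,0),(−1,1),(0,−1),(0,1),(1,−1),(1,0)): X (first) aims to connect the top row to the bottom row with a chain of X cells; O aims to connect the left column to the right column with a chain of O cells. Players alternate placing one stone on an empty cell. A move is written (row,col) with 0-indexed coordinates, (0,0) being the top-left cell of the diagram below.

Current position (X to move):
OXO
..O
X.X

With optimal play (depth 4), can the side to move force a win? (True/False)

X winning at [OXO/..O/X.X]: True

ply 1, X at OXO/..O/X.X | (1,0)=+1→OXO/X.O/X.X*; (1,1)=+1→OXO/.XO/X.X; (2,1)=+1→OXO/..O/XXX
ply 2: OXO/X.O/X.X is terminal -1 (O); from OXO/..O/X.X depth 4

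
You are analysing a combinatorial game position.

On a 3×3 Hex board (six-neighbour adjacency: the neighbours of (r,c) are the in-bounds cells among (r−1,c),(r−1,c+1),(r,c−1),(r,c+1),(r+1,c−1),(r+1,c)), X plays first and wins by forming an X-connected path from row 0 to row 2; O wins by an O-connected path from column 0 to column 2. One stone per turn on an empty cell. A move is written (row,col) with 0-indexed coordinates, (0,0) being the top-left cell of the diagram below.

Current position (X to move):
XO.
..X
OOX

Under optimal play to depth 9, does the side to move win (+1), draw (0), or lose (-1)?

p1 X@[XO./..X/OOX]: (0,2)[XOX/..X/OOX]+1* (1,0)[XO./X.X/OOX]+1 (1,1)[XO./.XX/OOX]+1
p2 O@[XOX/..X/OOX] terminal -1; root [XO./..X/OOX] d9

value(XO./..X/OOX, X) = +1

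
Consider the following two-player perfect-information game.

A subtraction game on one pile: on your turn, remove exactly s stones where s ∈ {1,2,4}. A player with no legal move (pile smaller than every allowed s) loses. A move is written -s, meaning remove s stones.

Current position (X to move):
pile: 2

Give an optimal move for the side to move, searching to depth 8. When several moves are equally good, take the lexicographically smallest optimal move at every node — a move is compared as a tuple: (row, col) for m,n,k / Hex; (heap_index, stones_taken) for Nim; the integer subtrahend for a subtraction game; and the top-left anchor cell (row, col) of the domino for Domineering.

X's best at [2]: -2

p1 X@[2]: -1[1]-1 -2[0]+1*
p2 O@[0] terminal -1; root [2] d8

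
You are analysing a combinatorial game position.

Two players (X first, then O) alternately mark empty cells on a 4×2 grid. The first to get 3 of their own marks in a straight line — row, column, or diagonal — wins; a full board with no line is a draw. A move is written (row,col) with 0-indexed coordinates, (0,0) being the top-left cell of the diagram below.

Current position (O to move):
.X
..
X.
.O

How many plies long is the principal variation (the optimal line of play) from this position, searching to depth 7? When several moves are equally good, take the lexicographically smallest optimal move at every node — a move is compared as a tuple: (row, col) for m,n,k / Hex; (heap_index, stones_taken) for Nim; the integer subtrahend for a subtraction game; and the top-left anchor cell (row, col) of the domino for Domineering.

PV length from [.X/../X./.O]: 5 plies

ply 1, O at .X/../X./.O | (0,0)=+0→OX/../X./.O*; (1,0)=+0→.X/O./X./.O; (1,1)=+0→.X/.O/X./.O; (2,1)=+0→.X/../XO/.O; (3,0)=+0→.X/../X./OO
ply 2, X at OX/../X./.O | (1,0)=+0→OX/X./X./.O*; (1,1)=+0→OX/.X/X./.O; (2,1)=+0→OX/../XX/.O; (3,0)=+0→OX/../X./XO
ply 3, O at OX/X./X./.O | (1,1)=-1→OX/XO/X./.O; (2,1)=-1→OX/X./XO/.O; (3,0)=+0→OX/X./X./OO*
ply 4, X at OX/X./X./OO | (1,1)=+0→OX/XX/X./OO*; (2,1)=+0→OX/X./XX/OO
ply 5, O at OX/XX/X./OO | (2,1)=+0→OX/XX/XO/OO*
ply 6: OX/XX/XO/OO is terminal +0 (X); from .X/../X./.O depth 7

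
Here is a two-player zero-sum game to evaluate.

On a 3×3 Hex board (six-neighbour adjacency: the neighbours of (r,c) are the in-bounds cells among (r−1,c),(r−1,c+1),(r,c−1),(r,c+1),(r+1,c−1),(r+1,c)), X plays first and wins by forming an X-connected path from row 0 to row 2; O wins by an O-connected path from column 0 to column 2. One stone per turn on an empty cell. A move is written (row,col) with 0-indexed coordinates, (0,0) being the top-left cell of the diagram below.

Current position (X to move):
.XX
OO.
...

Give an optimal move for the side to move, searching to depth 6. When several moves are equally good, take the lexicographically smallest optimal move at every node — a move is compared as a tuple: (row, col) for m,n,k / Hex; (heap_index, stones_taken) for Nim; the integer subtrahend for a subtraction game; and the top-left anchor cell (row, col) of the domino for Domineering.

p1 X@[.XX/OO./...]: (0,0)[XXX/OO./...]-1 (1,2)[.XX/OOX/...]+1* (2,0)[.XX/OO./X..]-1 (2,1)[.XX/OO./.X.]-1 (2,2)[.XX/OO./..X]-1
p2 O@[.XX/OOX/...]: (0,0)[OXX/OOX/...]-1* (2,0)[.XX/OOX/O..]-1 (2,1)[.XX/OOX/.O.]-1 (2,2)[.XX/OOX/..O]-1
p3 X@[OXX/OOX/...]: (2,0)[OXX/OOX/X..]+1* (2,1)[OXX/OOX/.X.]+1 (2,2)[OXX/OOX/..X]+1
p4 O@[OXX/OOX/X..]: (2,1)[OXX/OOX/XO.]-1* (2,2)[OXX/OOX/X.O]-1
p5 X@[OXX/OOX/XO.]: (2,2)[OXX/OOX/XOX]+1*
p6 O@[OXX/OOX/XOX] terminal -1; root [.XX/OO./...] d6

X's best at [.XX/OO./...]: (1,2)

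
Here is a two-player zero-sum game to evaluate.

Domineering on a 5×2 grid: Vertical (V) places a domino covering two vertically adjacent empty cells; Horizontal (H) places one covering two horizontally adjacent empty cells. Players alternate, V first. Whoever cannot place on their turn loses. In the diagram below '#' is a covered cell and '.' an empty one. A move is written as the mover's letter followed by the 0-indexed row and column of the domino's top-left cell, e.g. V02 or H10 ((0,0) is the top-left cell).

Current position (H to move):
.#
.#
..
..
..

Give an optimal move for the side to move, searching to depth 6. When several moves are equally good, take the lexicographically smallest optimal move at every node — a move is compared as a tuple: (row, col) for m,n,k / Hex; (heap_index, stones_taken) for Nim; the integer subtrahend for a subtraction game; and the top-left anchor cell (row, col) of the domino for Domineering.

H's best at [.#/.#/../../..]: H30

p1 H@[.#/.#/../../..]: H20[.#/.#/##/../..]-1 H30[.#/.#/../##/..]+1* H40[.#/.#/../../##]-1
p2 V@[.#/.#/../##/..]: V00[##/##/../##/..]-1* V10[.#/##/#./##/..]-1
p3 H@[##/##/../##/..]: H20[##/##/##/##/..]+1* H40[##/##/../##/##]+1
p4 V@[##/##/##/##/..] terminal -1; root [.#/.#/../../..] d6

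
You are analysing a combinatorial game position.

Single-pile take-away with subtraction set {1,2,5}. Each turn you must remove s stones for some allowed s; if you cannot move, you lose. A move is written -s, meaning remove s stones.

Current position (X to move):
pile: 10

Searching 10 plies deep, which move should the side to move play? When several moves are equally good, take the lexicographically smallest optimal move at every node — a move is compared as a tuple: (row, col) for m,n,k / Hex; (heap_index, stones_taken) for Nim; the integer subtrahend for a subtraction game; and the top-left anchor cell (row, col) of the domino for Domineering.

X's best at [10]: -1

p1 X@[10]: -1[9]+1* -2[8]-1 -5[5]-1
p2 O@[9]: -1[8]-1* -2[7]-1 -5[4]-1
p3 X@[8]: -1[7]-1 -2[6]+1* -5[3]+1
p4 O@[6]: -1[5]-1* -2[4]-1 -5[1]-1
p5 X@[5]: -1[4]-1 -2[3]+1* -5[0]+1
p6 O@[3]: -1[2]-1* -2[1]-1
p7 X@[2]: -1[1]-1 -2[0]+1*
p8 O@[0] terminal -1; root [10] d10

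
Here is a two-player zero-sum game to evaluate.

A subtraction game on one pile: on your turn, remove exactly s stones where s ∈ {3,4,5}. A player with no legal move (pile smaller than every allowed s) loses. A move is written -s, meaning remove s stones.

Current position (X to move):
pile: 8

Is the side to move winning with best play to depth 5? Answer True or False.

X winning at [8]: False

ply 1, X at 8 | -3=-1→5*; -4=-1→4; -5=-1→3
ply 2, O at 5 | -3=+1→2*; -4=+1→1; -5=+1→0
ply 3: 2 is terminal -1 (X); from 8 depth 5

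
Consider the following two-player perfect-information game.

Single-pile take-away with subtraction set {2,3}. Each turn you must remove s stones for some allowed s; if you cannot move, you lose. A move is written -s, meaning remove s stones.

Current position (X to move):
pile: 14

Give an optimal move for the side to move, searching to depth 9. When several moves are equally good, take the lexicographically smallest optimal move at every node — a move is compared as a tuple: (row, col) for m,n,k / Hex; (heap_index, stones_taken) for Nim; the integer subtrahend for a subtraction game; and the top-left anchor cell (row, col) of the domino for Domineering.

X's best at [14]: -3

p1 X@[14]: -2[12]-1 -3[11]+1*
p2 O@[11]: -2[9]-1* -3[8]-1
p3 X@[9]: -2[7]-1 -3[6]+1*
p4 O@[6]: -2[4]-1* -3[3]-1
p5 X@[4]: -2[2]-1 -3[1]+1*
p6 O@[1] terminal -1; root [14] d9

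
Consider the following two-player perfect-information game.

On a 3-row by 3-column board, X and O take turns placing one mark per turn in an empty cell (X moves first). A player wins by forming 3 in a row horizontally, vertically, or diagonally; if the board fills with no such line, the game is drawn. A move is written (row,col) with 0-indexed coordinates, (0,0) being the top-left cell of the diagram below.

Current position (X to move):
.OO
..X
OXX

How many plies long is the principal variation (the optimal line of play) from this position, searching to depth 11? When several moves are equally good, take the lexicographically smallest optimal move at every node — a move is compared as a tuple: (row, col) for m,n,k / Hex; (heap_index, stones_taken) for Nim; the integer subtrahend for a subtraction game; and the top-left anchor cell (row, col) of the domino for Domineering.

PV length from [.OO/..X/OXX]: 2 plies

[.OO/..X/OXX] X move#1: (0,0):-1/XOO/..X/OXX*, (1,0):-1/.OO/X.X/OXX, (1,1):-1/.OO/.XX/OXX
[XOO/..X/OXX] O move#2: (1,0):-1/XOO/O.X/OXX, (1,1):+1/XOO/.OX/OXX*
[XOO/.OX/OXX] end (terminal -1, X#3); searched .OO/..X/OXX to 11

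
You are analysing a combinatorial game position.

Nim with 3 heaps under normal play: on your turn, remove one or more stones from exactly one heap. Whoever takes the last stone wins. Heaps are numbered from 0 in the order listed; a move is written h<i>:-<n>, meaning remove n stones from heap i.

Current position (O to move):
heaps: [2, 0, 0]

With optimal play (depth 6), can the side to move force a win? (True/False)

p1 O@[(2,0,0)]: h0:-1[(1,0,0)]-1 h0:-2[(0,0,0)]+1*
p2 X@[(0,0,0)] terminal -1; root [(2,0,0)] d6

O winning at [(2,0,0)]: True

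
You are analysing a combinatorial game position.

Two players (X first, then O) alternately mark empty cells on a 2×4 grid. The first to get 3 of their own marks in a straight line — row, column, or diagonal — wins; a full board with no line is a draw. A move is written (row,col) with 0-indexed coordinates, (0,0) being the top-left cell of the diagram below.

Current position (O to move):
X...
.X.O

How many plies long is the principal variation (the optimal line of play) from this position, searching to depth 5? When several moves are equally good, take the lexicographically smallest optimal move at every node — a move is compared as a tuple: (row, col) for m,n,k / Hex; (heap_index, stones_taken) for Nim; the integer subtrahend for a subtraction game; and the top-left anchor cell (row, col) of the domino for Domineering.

PV length from [X.../.X.O]: 5 plies

[X.../.X.O] O move#1: (0,1):+0/XO../.X.O*, (0,2):+0/X.O./.X.O, (0,3):+0/X..O/.X.O, (1,0):+0/X.../OX.O, (1,2):+0/X.../.XOO
[XO../.X.O] X move#2: (0,2):+0/XOX./.X.O*, (0,3):+0/XO.X/.X.O, (1,0):+0/XO../XX.O, (1,2):+0/XO../.XXO
[XOX./.X.O] O move#3: (0,3):+0/XOXO/.X.O*, (1,0):+0/XOX./OX.O, (1,2):+0/XOX./.XOO
[XOXO/.X.O] X move#4: (1,0):+0/XOXO/XX.O*, (1,2):+0/XOXO/.XXO
[XOXO/XX.O] O move#5: (1,2):+0/XOXO/XXOO*
[XOXO/XXOO] end (terminal +0, X#6); searched X.../.X.O to 5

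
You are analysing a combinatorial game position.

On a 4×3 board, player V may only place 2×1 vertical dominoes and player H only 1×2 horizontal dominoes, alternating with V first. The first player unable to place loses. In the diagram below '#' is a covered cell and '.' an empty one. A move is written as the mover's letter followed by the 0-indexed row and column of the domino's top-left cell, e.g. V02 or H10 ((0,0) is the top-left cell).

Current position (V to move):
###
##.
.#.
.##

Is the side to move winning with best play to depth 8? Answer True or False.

[###/##./.#./.##] V move#1: V12:+1/###/###/.##/.##*, V20:+1/###/##./##./###
[###/###/.##/.##] end (terminal -1, H#2); searched ###/##./.#./.## to 8

V winning at [###/##./.#./.##]: True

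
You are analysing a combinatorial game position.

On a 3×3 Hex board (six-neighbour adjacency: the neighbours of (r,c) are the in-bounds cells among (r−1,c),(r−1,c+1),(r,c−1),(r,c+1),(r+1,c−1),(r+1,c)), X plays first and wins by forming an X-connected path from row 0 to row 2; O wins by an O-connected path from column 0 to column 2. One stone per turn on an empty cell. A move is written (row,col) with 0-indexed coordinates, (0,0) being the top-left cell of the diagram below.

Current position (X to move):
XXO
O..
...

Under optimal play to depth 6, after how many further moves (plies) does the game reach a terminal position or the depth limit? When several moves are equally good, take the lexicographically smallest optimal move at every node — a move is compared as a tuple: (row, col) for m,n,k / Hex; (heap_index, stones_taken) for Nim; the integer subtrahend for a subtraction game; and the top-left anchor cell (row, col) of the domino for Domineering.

PV length from [XXO/O../...]: 3 plies

[XXO/O../...] X move#1: (1,1):+1/XXO/OX./...*, (1,2):-1/XXO/O.X/..., (2,0):-1/XXO/O../X.., (2,1):-1/XXO/O../.X., (2,2):-1/XXO/O../..X
[XXO/OX./...] O move#2: (1,2):-1/XXO/OXO/...*, (2,0):-1/XXO/OX./O.., (2,1):-1/XXO/OX./.O., (2,2):-1/XXO/OX./..O
[XXO/OXO/...] X move#3: (2,0):+1/XXO/OXO/X..*, (2,1):+1/XXO/OXO/.X., (2,2):+1/XXO/OXO/..X
[XXO/OXO/X..] end (terminal -1, O#4); searched XXO/O../... to 6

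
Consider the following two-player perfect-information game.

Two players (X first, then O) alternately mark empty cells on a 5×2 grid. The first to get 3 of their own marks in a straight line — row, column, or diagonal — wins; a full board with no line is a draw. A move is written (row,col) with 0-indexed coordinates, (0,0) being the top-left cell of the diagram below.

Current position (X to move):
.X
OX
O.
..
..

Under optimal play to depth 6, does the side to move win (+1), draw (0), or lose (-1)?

ply 1, X at .X/OX/O./../.. | (0,0)=-1→XX/OX/O./../..; (2,1)=+1→.X/OX/OX/../..*; (3,0)=-1→.X/OX/O./X./..; (3,1)=-1→.X/OX/O./.X/..; (4,0)=-1→.X/OX/O./../X.; (4,1)=-1→.X/OX/O./../.X
ply 2: .X/OX/OX/../.. is terminal -1 (O); from .X/OX/O./../.. depth 6

value(.X/OX/O./../.., X) = +1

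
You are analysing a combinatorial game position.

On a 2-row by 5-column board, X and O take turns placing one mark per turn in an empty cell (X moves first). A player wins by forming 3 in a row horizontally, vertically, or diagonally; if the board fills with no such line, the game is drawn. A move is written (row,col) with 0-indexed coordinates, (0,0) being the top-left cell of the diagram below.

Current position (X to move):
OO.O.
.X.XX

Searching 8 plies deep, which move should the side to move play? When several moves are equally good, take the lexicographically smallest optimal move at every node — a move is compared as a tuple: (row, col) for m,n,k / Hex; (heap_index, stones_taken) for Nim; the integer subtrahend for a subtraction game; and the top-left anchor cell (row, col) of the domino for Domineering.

[OO.O./.X.XX] X move#1: (0,2):+0/OOXO./.X.XX, (0,4):-1/OO.OX/.X.XX, (1,0):-1/OO.O./XX.XX, (1,2):+1/OO.O./.XXXX*
[OO.O./.XXXX] end (terminal -1, O#2); searched OO.O./.X.XX to 8

X's best at [OO.O./.X.XX]: (1,2)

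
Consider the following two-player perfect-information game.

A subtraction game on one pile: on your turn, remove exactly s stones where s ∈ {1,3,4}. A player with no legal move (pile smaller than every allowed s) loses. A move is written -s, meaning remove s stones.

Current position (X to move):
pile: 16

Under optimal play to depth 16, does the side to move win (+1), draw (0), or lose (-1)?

value(16, X) = -1

[16] X move#1: -1:-1/15*, -3:-1/13, -4:-1/12
[15] O move#2: -1:+1/14*, -3:-1/12, -4:-1/11
[14] X move#3: -1:-1/13*, -3:-1/11, -4:-1/10
[13] O move#4: -1:-1/12, -3:-1/10, -4:+1/9*
[9] X move#5: -1:-1/8*, -3:-1/6, -4:-1/5
[8] O move#6: -1:+1/7*, -3:-1/5, -4:-1/4
[7] X move#7: -1:-1/6*, -3:-1/4, -4:-1/3
[6] O move#8: -1:-1/5, -3:-1/3, -4:+1/2*
[2] X move#9: -1:-1/1*
[1] O move#10: -1:+1/0*
[0] end (terminal -1, X#11); searched 16 to 16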